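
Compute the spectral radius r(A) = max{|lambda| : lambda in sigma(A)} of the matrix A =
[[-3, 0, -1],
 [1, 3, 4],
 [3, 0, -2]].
r(A) = 3

The eigenvalues of A are the roots of its characteristic polynomial. With M = A (coefficients from the trace, the sum of principal 2x2 minors, and det A):
  p(λ) = det(λ I - M) = λ^3 + 2λ^2 - 6λ - 27.
By the rational root theorem any rational root is an integer divisor of 27. Testing λ = 3: p(3) = 27 + 18 - 18 - 27 = 0, so λ = 3 is a root. Dividing out (λ - 3) leaves p(λ) = (λ - 3)(λ^2 + 5λ + 9). For λ^2 + 5λ + 9 the discriminant is -11. It is negative, so the roots are the complex-conjugate pair λ = -5/2 ± (sqrt(11)/2) i ≈ -2.5 ± 1.6583i. For a conjugate pair the product of the roots equals the constant term, so |λ|^2 = 9 and |λ| = sqrt(9) = 3.
Thus the eigenvalues (to 4 decimals) are -2.5 ± 1.6583i (modulus 3); 3 (modulus 3). The spectral radius is the largest modulus: r(A) = 3. (Cross-check: r(A) ≤ ||A||_2 ≈ 5.3865; equality holds whenever A is normal, though it can also hold for some non-normal A.)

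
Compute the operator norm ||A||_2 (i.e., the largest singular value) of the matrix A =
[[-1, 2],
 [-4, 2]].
||A||_2 = sqrt((25 + sqrt(481))/2) ≈ 4.8442 (= sqrt(largest eigenvalue of A^T A))

||A||_2 = sigma_max(A) = sqrt(lambda_max(A^T A)). Form the symmetric matrix M = A^T A =
[[17, -10],
 [-10, 8]].
Its characteristic polynomial (trace, determinant of M give the coefficients) is
  p(λ) = det(λ I - M) = λ^2 - 25λ + 36.
For λ^2 - 25λ + 36 the discriminant is 481. It is nonnegative but not a perfect square, so the roots are real and irrational: λ = (25 ± sqrt(481))/2 ≈ 23.4659, 1.5341.
So the eigenvalues of A^T A are ≈ 1.5341, 23.4659 (all ≥ 0, as they must be for A^T A). The largest is λ_max = (25 + sqrt(481))/2 ≈ 23.4659, hence ||A||_2 = sqrt(λ_max) = sqrt((25 + sqrt(481))/2) ≈ 4.8442.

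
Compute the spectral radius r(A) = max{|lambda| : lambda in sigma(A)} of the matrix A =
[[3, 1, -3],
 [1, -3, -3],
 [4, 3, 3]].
r(A) ≈ 4.941

The eigenvalues of A are the roots of its characteristic polynomial. With M = A (coefficients from the trace, the sum of principal 2x2 minors, and det A):
  p(λ) = det(λ I - M) = λ^3 - 3λ^2 + 11λ + 60.
No integer candidate from the rational root theorem (±divisors of 60) is a root, so the roots are irrational. The cubic discriminant is Δ = -130595 < 0, so there is one real root and a complex-conjugate pair. p(-3) = -27 and p(-2) = 18 have opposite signs, so a root lies in (-3, -2); Newton's method refines it to λ ≈ -2.4577. Dividing out (λ - (-2.4577)) leaves approximately λ^2 - 5.4577λ + 24.4132. For λ^2 - 5.4577λ + 24.4132 the discriminant is -67.8667. It is negative, so the remaining roots are the complex-conjugate pair λ ≈ 2.7288 ± 4.1191i. Their product equals the constant term, so |λ|^2 ≈ 24.4132 and |λ| ≈ 4.941.
Thus the eigenvalues (to 4 decimals) are -2.4577 (modulus 2.4577); 2.7288 ± 4.1191i (modulus 4.941). The spectral radius is the largest modulus: r(A) ≈ 4.941. (Cross-check: r(A) ≤ ||A||_2 ≈ 6.5112; equality holds whenever A is normal, though it can also hold for some non-normal A.)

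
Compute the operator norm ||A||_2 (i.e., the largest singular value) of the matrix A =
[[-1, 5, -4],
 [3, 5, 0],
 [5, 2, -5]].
||A||_2 ≈ 9.6227 (= sqrt(largest eigenvalue of A^T A))

||A||_2 = sigma_max(A) = sqrt(lambda_max(A^T A)). Form the symmetric matrix M = A^T A =
[[35, 20, -21],
 [20, 54, -30],
 [-21, -30, 41]].
Its characteristic polynomial (trace, sum of principal 2x2 minors, determinant of M give the coefficients) is
  p(λ) = det(λ I - M) = λ^3 - 130λ^2 + 3798λ - 30976.
No integer candidate from the rational root theorem (±divisors of 30976) is a root, so the roots are irrational. The cubic discriminant is Δ = 1807262000 > 0, so there are three distinct real roots. p(14) = -540 and p(15) = 119 have opposite signs, so a root lies in (14, 15); Newton's method refines it to λ ≈ 14.7984. p(22) = 308 and p(23) = -225 have opposite signs, so a root lies in (22, 23); Newton's method refines it to λ ≈ 22.6058. p(92) = -3192 and p(93) = 2225 have opposite signs, so a root lies in (92, 93); Newton's method refines it to λ ≈ 92.5958. Check (Vieta): the three roots sum to 130, matching tr M = 130.
So the eigenvalues of A^T A are ≈ 14.7984, 22.6058, 92.5958 (all ≥ 0, as they must be for A^T A). The largest is λ_max ≈ 92.5958, hence ||A||_2 = sqrt(λ_max) ≈ 9.6227.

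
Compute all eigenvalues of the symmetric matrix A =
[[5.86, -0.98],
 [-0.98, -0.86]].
sigma(A) ≈ {-1, 6}

A is real symmetric, so its spectrum consists of real eigenvalues. Expanding the characteristic polynomial of the displayed matrix gives
  det(λ I - A) = p(λ) = λ^2 + (-5)λ + (-6).
Solving p(λ) = 0 yields eigenvalues ≈ -1, 6. (A is shown rounded to 4 decimals, so these recover the underlying integer eigenvalues to within that precision.)
Verification: the trace of A = 5 equals the sum of eigenvalues 5, and det(A) ≈ -6.0000 matches the eigenvalue product -6.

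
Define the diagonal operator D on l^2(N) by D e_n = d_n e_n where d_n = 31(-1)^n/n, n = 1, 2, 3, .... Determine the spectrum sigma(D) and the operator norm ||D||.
sigma(D) = {31(-1)^n/n : n ≥ 1} ∪ {0}; ||D|| = 31

A bounded diagonal operator on l^2 with diagonal entries d_n has spectrum equal to the closure of {d_n : n ≥ 1}: every d_n is an eigenvalue (with eigenvector e_n), so {d_n} ⊂ sigma(D); the spectrum is closed, so its closure is too; and for lambda not in the closure, (D - lambda I) has bounded inverse (the diagonal entries 1/(d_n - lambda) are bounded). For our sequence d_n = 31(-1)^n/n, n = 1, 2, 3, ...:
  - {d_n} = {31(-1)^n/n : n ≥ 1}; the only limit point is 0
  - closure = {31(-1)^n/n : n ≥ 1} ∪ {0}
For the norm: a diagonal operator has ||D|| = sup_n |d_n|. Here |d_n| = 31/n is decreasing, so sup_n |d_n| = |d_1| = 31. So ||D|| = 31.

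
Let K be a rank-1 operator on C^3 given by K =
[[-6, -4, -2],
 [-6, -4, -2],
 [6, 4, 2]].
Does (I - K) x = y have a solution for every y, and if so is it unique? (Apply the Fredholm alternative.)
(I - K) is invertible (det(I - K) = 9 ≠ 0), so for every y in C^3 the equation (I - K) x = y has a unique solution.

K has rank 1, so it is an outer product K = u v^T: every row of K is a multiple of one row vector. Reading off the entries, u = (-2, -2, 2) and v = (3, 2, 1) (row i of K equals u_i·v^T). A rank-one matrix u v^T satisfies K u = u (v·u) and kills the (2)-dimensional subspace v^⊥, so its characteristic polynomial is lambda^2 (lambda - v·u) with v·u = tr K = -8. Hence the eigenvalues of I - K are 1 (multiplicity 2) and 1 - (-8) = 9, so det(I - K) = 9. (Direct check: I - K =
[[7, 4, 2],
 [6, 5, 2],
 [-6, -4, -1]]
has determinant 9.) The finite-dimensional Fredholm alternative says: either (I - K) is invertible, or ker(I - K) ≠ {0} and then range(I - K) = ker((I - K)^*)^⊥, with dim ker(I - K) = dim ker((I - K)^*). Since det(I - K) ≠ 0, 1 is not an eigenvalue of K and ker(I - K) = {0}, so we are in the first case: for every y there is a unique x = (I - K)^(-1) y. Explicitly, by the Sherman–Morrison formula, (I - u v^T)^(-1) = I + u v^T/(1 - v·u), i.e. (I - K)^(-1) = I + K/(9).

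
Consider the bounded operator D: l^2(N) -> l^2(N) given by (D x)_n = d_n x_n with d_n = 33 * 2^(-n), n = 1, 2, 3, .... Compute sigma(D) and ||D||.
sigma(D) = {33 * 2^(-n) : n ≥ 1} ∪ {0}; ||D|| = 33/2

A bounded diagonal operator on l^2 with diagonal entries d_n has spectrum equal to the closure of {d_n : n ≥ 1}: every d_n is an eigenvalue (with eigenvector e_n), so {d_n} ⊂ sigma(D); the spectrum is closed, so its closure is too; and for lambda not in the closure, (D - lambda I) has bounded inverse (the diagonal entries 1/(d_n - lambda) are bounded). For our sequence d_n = 33 * 2^(-n), n = 1, 2, 3, ...:
  - {d_n} = {33 * 2^(-n) : n ≥ 1}; the only limit point is 0
  - closure = {33 * 2^(-n) : n ≥ 1} ∪ {0}
For the norm: a diagonal operator has ||D|| = sup_n |d_n|. Here d_n = 33 * 2^(-n) is positive and decreasing, so sup_n |d_n| = d_1 = 33/2. So ||D|| = 33/2.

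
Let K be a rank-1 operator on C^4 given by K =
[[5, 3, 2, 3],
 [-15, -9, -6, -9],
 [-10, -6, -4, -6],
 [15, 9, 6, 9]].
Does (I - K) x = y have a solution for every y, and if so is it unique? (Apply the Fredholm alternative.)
(I - K) is singular (det(I - K) = 0, i.e. 1 ∈ sigma(K)). (I - K) x = y is solvable iff y ⊥ ker((I - K)^*) = span{(5, 3, 2, 3)}, i.e. iff 5y_1 + 3y_2 + 2y_3 + 3y_4 = 0. When solvable, the solutions are x = y + c·(1, -3, -2, 3), c arbitrary (ker(I - K) = span{(1, -3, -2, 3)}, dimension 1).

K has rank 1, so it is an outer product K = u v^T: every row of K is a multiple of one row vector. Reading off the entries, u = (1, -3, -2, 3) and v = (5, 3, 2, 3) (row i of K equals u_i·v^T). A rank-one matrix u v^T satisfies K u = u (v·u) and kills the (3)-dimensional subspace v^⊥, so its characteristic polynomial is lambda^3 (lambda - v·u) with v·u = tr K = 1. Hence the eigenvalues of I - K are 1 (multiplicity 3) and 1 - (1) = 0, so det(I - K) = 0. (Direct check: I - K =
[[-4, -3, -2, -3],
 [15, 10, 6, 9],
 [10, 6, 5, 6],
 [-15, -9, -6, -8]]
has determinant 0.) So 1 is an eigenvalue of K and (I - K) is not invertible. The finite-dimensional Fredholm alternative says: either (I - K) is invertible, or ker(I - K) ≠ {0} and then range(I - K) = ker((I - K)^*)^⊥, with dim ker(I - K) = dim ker((I - K)^*). We are in the second case, so we need both kernels. Kernel of I - K: (I - K) u = u - u (v·u) = u - u = 0, so ker(I - K) = span{u} = span{(1, -3, -2, 3)} (it is exactly 1-dimensional because rank(I - K) = 3). Kernel of the adjoint: K is real, so (I - K)^* = I - K^T = I - v u^T, and (I - v u^T) v = v - v (u·v) = 0; hence ker((I - K)^*) = span{v} = span{(5, 3, 2, 3)}. Therefore (I - K) x = y is solvable iff <y, v> = 0, i.e. iff 5y_1 + 3y_2 + 2y_3 + 3y_4 = 0. When this holds, K y = u (v·y) = 0, so (I - K) y = y and x = y is a particular solution; the full solution set is the line x = y + c·u = y + c·(1, -3, -2, 3), c ∈ C.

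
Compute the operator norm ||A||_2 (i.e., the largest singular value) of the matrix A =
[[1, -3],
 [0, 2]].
||A||_2 = sqrt((14 + sqrt(180))/2) ≈ 3.7025 (= sqrt(largest eigenvalue of A^T A))

||A||_2 = sigma_max(A) = sqrt(lambda_max(A^T A)). Form the symmetric matrix M = A^T A =
[[1, -3],
 [-3, 13]].
Its characteristic polynomial (trace, determinant of M give the coefficients) is
  p(λ) = det(λ I - M) = λ^2 - 14λ + 4.
For λ^2 - 14λ + 4 the discriminant is 180. It is nonnegative but not a perfect square, so the roots are real and irrational: λ = (14 ± sqrt(180))/2 ≈ 13.7082, 0.2918.
So the eigenvalues of A^T A are ≈ 0.2918, 13.7082 (all ≥ 0, as they must be for A^T A). The largest is λ_max = (14 + sqrt(180))/2 ≈ 13.7082, hence ||A||_2 = sqrt(λ_max) = sqrt((14 + sqrt(180))/2) ≈ 3.7025.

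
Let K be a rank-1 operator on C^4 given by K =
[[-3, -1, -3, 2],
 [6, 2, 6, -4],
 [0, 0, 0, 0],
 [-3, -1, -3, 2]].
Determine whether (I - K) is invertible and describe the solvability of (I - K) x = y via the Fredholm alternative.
(I - K) is singular (det(I - K) = 0, i.e. 1 ∈ sigma(K)). (I - K) x = y is solvable iff y ⊥ ker((I - K)^*) = span{(-3, -1, -3, 2)}, i.e. iff -3y_1 - y_2 - 3y_3 + 2y_4 = 0. When solvable, the solutions are x = y + c·(1, -2, 0, 1), c arbitrary (ker(I - K) = span{(1, -2, 0, 1)}, dimension 1).

K has rank 1, so it is an outer product K = u v^T: every row of K is a multiple of one row vector. Reading off the entries, u = (1, -2, 0, 1) and v = (-3, -1, -3, 2) (row i of K equals u_i·v^T). A rank-one matrix u v^T satisfies K u = u (v·u) and kills the (3)-dimensional subspace v^⊥, so its characteristic polynomial is lambda^3 (lambda - v·u) with v·u = tr K = 1. Hence the eigenvalues of I - K are 1 (multiplicity 3) and 1 - (1) = 0, so det(I - K) = 0. (Direct check: I - K =
[[4, 1, 3, -2],
 [-6, -1, -6, 4],
 [0, 0, 1, 0],
 [3, 1, 3, -1]]
has determinant 0.) So 1 is an eigenvalue of K and (I - K) is not invertible. The finite-dimensional Fredholm alternative says: either (I - K) is invertible, or ker(I - K) ≠ {0} and then range(I - K) = ker((I - K)^*)^⊥, with dim ker(I - K) = dim ker((I - K)^*). We are in the second case, so we need both kernels. Kernel of I - K: (I - K) u = u - u (v·u) = u - u = 0, so ker(I - K) = span{u} = span{(1, -2, 0, 1)} (it is exactly 1-dimensional because rank(I - K) = 3). Kernel of the adjoint: K is real, so (I - K)^* = I - K^T = I - v u^T, and (I - v u^T) v = v - v (u·v) = 0; hence ker((I - K)^*) = span{v} = span{(-3, -1, -3, 2)}. Therefore (I - K) x = y is solvable iff <y, v> = 0, i.e. iff -3y_1 - y_2 - 3y_3 + 2y_4 = 0. When this holds, K y = u (v·y) = 0, so (I - K) y = y and x = y is a particular solution; the full solution set is the line x = y + c·u = y + c·(1, -2, 0, 1), c ∈ C.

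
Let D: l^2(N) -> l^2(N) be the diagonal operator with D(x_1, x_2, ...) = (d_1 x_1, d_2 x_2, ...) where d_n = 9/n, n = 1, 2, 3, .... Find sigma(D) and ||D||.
sigma(D) = {9/n : n ≥ 1} ∪ {0}; ||D|| = 9

A bounded diagonal operator on l^2 with diagonal entries d_n has spectrum equal to the closure of {d_n : n ≥ 1}: every d_n is an eigenvalue (with eigenvector e_n), so {d_n} ⊂ sigma(D); the spectrum is closed, so its closure is too; and for lambda not in the closure, (D - lambda I) has bounded inverse (the diagonal entries 1/(d_n - lambda) are bounded). For our sequence d_n = 9/n, n = 1, 2, 3, ...:
  - {d_n} = {9/n : n ≥ 1}; the only limit point is 0
  - closure = {9/n : n ≥ 1} ∪ {0}
For the norm: a diagonal operator has ||D|| = sup_n |d_n|. Here d_n = 9/n is positive and decreasing, so sup_n |d_n| = d_1 = 9. So ||D|| = 9.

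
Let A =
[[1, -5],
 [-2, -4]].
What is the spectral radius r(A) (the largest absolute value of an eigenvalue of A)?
r(A) = (3 + sqrt(65))/2 ≈ 5.5311

The eigenvalues of A are the roots of its characteristic polynomial. With M = A (coefficients from the trace and determinant):
  p(λ) = det(λ I - M) = λ^2 + 3λ - 14.
For λ^2 + 3λ - 14 the discriminant is 65. It is nonnegative but not a perfect square, so the roots are real and irrational: λ = (-3 ± sqrt(65))/2 ≈ 2.5311, -5.5311.
Thus the eigenvalues (to 4 decimals) are 2.5311 (modulus 2.5311); -5.5311 (modulus 5.5311). The spectral radius is the largest modulus: r(A) = (3 + sqrt(65))/2 ≈ 5.5311. (Cross-check: r(A) ≤ ||A||_2 ≈ 6.4225; equality holds whenever A is normal, though it can also hold for some non-normal A.)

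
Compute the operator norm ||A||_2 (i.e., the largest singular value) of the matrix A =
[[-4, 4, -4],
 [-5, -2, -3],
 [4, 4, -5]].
||A||_2 ≈ 8.6154 (= sqrt(largest eigenvalue of A^T A))

||A||_2 = sigma_max(A) = sqrt(lambda_max(A^T A)). Form the symmetric matrix M = A^T A =
[[57, 10, 11],
 [10, 36, -30],
 [11, -30, 50]].
Its characteristic polynomial (trace, sum of principal 2x2 minors, determinant of M give the coefficients) is
  p(λ) = det(λ I - M) = λ^3 - 143λ^2 + 5581λ - 35344.
No integer candidate from the rational root theorem (±divisors of 35344) is a root, so the roots are irrational. The cubic discriminant is Δ = 2191299157 > 0, so there are three distinct real roots. p(7) = -2941 and p(8) = 664 have opposite signs, so a root lies in (7, 8); Newton's method refines it to λ ≈ 7.8107. p(60) = 716 and p(61) = -25 have opposite signs, so a root lies in (60, 61); Newton's method refines it to λ ≈ 60.9645. p(74) = -194 and p(75) = 731 have opposite signs, so a root lies in (74, 75); Newton's method refines it to λ ≈ 74.2248. Check (Vieta): the three roots sum to 143, matching tr M = 143.
So the eigenvalues of A^T A are ≈ 7.8107, 60.9645, 74.2248 (all ≥ 0, as they must be for A^T A). The largest is λ_max ≈ 74.2248, hence ||A||_2 = sqrt(λ_max) ≈ 8.6154.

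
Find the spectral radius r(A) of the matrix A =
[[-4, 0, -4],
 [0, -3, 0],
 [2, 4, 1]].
r(A) = 3

The eigenvalues of A are the roots of its characteristic polynomial. With M = A (coefficients from the trace, the sum of principal 2x2 minors, and det A):
  p(λ) = det(λ I - M) = λ^3 + 6λ^2 + 13λ + 12.
By the rational root theorem any rational root is an integer divisor of 12. Testing λ = -3: p(-3) = -27 + 54 - 39 + 12 = 0, so λ = -3 is a root. Dividing out (λ + 3) leaves p(λ) = (λ + 3)(λ^2 + 3λ + 4). For λ^2 + 3λ + 4 the discriminant is -7. It is negative, so the roots are the complex-conjugate pair λ = -3/2 ± (sqrt(7)/2) i ≈ -1.5 ± 1.3229i. For a conjugate pair the product of the roots equals the constant term, so |λ|^2 = 4 and |λ| = sqrt(4) = 2.
Thus the eigenvalues (to 4 decimals) are -1.5 ± 1.3229i (modulus 2); -3 (modulus 3). The spectral radius is the largest modulus: r(A) = 3. (Cross-check: r(A) ≤ ||A||_2 ≈ 6.4166; equality holds whenever A is normal, though it can also hold for some non-normal A.)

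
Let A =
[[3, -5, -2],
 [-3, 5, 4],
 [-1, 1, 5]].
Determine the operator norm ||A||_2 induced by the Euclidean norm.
||A||_2 ≈ 10.0557 (= sqrt(largest eigenvalue of A^T A))

||A||_2 = sigma_max(A) = sqrt(lambda_max(A^T A)). Form the symmetric matrix M = A^T A =
[[19, -31, -23],
 [-31, 51, 35],
 [-23, 35, 45]].
Its characteristic polynomial (trace, sum of principal 2x2 minors, determinant of M give the coefficients) is
  p(λ) = det(λ I - M) = λ^3 - 115λ^2 + 1404λ - 16.
No integer candidate from the rational root theorem (±divisors of 16) is a root, so the roots are irrational. The cubic discriminant is Δ = 14948140112 > 0, so there are three distinct real roots. p(0) = -16 and p(1) = 1274 have opposite signs, so a root lies in (0, 1); Newton's method refines it to λ ≈ 0.0114. p(13) = 998 and p(14) = -156 have opposite signs, so a root lies in (13, 14); Newton's method refines it to λ ≈ 13.872. p(101) = -1026 and p(102) = 7940 have opposite signs, so a root lies in (101, 102); Newton's method refines it to λ ≈ 101.1166. Check (Vieta): the three roots sum to 115, matching tr M = 115.
So the eigenvalues of A^T A are ≈ 0.0114, 13.872, 101.1166 (all ≥ 0, as they must be for A^T A). The largest is λ_max ≈ 101.1166, hence ||A||_2 = sqrt(λ_max) ≈ 10.0557.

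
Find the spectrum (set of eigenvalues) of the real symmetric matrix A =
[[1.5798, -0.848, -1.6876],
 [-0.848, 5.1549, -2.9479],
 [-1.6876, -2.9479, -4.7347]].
sigma(A) ≈ {-6, 2, 6}

A is real symmetric, so its spectrum consists of real eigenvalues. Expanding the characteristic polynomial of the displayed matrix gives
  det(λ I - A) = p(λ) = λ^3 + (-2)λ^2 + (-36)λ + (72).
Solving p(λ) = 0 yields eigenvalues ≈ -6, 2, 6. (A is shown rounded to 4 decimals, so these recover the underlying integer eigenvalues to within that precision.)
Verification: the trace of A = 2 equals the sum of eigenvalues 2, and det(A) ≈ -72.0004 matches the eigenvalue product -72.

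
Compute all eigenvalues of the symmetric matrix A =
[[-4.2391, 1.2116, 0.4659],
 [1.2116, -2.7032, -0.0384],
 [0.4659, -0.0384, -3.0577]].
sigma(A) ≈ {-5, -3, -2}

A is real symmetric, so its spectrum consists of real eigenvalues. Expanding the characteristic polynomial of the displayed matrix gives
  det(λ I - A) = p(λ) = λ^3 + (10)λ^2 + (31)λ + (30).
Solving p(λ) = 0 yields eigenvalues ≈ -5, -3, -2. (A is shown rounded to 4 decimals, so these recover the underlying integer eigenvalues to within that precision.)
Verification: the trace of A = -10 equals the sum of eigenvalues -10, and det(A) ≈ -30.0003 matches the eigenvalue product -30.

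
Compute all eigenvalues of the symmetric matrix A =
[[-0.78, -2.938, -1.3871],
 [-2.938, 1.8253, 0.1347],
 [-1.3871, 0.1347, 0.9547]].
sigma(A) ≈ {-3, 1, 4}

A is real symmetric, so its spectrum consists of real eigenvalues. Expanding the characteristic polynomial of the displayed matrix gives
  det(λ I - A) = p(λ) = λ^3 + (-2)λ^2 + (-11)λ + (12).
Solving p(λ) = 0 yields eigenvalues ≈ -3, 1, 4. (A is shown rounded to 4 decimals, so these recover the underlying integer eigenvalues to within that precision.)
Verification: the trace of A = 2 equals the sum of eigenvalues 2, and det(A) ≈ -12.0000 matches the eigenvalue product -12.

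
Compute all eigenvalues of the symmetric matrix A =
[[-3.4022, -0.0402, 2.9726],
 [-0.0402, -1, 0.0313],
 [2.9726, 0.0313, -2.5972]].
sigma(A) ≈ {-6, -1, 0}

A is real symmetric, so its spectrum consists of real eigenvalues. Expanding the characteristic polynomial of the displayed matrix gives
  det(λ I - A) = p(λ) = λ^3 + (7)λ^2 + (6)λ + (0).
Solving p(λ) = 0 yields eigenvalues ≈ -6, -1, 0. (A is shown rounded to 4 decimals, so these recover the underlying integer eigenvalues to within that precision.)
Verification: the trace of A = -7 equals the sum of eigenvalues -7, and det(A) ≈ 0.0002 matches the eigenvalue product 0.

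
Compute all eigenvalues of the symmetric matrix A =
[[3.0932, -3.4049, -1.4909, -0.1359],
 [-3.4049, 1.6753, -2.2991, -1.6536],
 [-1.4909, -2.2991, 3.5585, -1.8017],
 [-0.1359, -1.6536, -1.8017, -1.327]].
sigma(A) ≈ {-4, 0, 5, 6}

A is real symmetric, so its spectrum consists of real eigenvalues. Expanding the characteristic polynomial of the displayed matrix gives
  det(λ I - A) = p(λ) = λ^4 + (-7)λ^3 + (-14)λ^2 + (120)λ + (0.0021).
Solving p(λ) = 0 yields eigenvalues ≈ -4, 0, 5, 6. (A is shown rounded to 4 decimals, so these recover the underlying integer eigenvalues to within that precision.)
Verification: the trace of A = 7 equals the sum of eigenvalues 7, and det(A) ≈ 0.0021 matches the eigenvalue product 0.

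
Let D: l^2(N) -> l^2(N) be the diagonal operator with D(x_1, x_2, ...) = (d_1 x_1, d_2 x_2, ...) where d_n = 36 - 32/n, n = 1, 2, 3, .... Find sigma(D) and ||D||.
sigma(D) = {36 - 32/n : n ≥ 1} ∪ {36}; ||D|| = 36

A bounded diagonal operator on l^2 with diagonal entries d_n has spectrum equal to the closure of {d_n : n ≥ 1}: every d_n is an eigenvalue (with eigenvector e_n), so {d_n} ⊂ sigma(D); the spectrum is closed, so its closure is too; and for lambda not in the closure, (D - lambda I) has bounded inverse (the diagonal entries 1/(d_n - lambda) are bounded). For our sequence d_n = 36 - 32/n, n = 1, 2, 3, ...:
  - {d_n} = {36 - 32/n : n ≥ 1}; the only limit point is 36
  - closure = {36 - 32/n : n ≥ 1} ∪ {36}
For the norm: a diagonal operator has ||D|| = sup_n |d_n|. Here d_n = 36 - 32/n increases monotonically from d_1 = 4 toward 36, with all terms in [4, 36); so sup_n |d_n| = 36 (the supremum is the limit, not attained). So ||D|| = 36.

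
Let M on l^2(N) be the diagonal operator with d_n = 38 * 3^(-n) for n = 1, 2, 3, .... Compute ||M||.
||M|| = 38/3 (attained at n = 1)

For M diagonal, ||M|| = sup_n |d_n|. The sequence d_n = 38 * 3^(-n) is positive and strictly decreasing (ratio 3^(-1) < 1), so the supremum is d_1 = 38/3. Hence ||M|| = 38/3.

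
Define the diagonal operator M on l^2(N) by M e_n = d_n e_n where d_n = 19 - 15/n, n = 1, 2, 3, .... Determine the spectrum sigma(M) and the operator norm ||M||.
sigma(M) = {19 - 15/n : n ≥ 1} ∪ {19}; ||M|| = 19

A bounded diagonal operator on l^2 with diagonal entries d_n has spectrum equal to the closure of {d_n : n ≥ 1}: every d_n is an eigenvalue (with eigenvector e_n), so {d_n} ⊂ sigma(M); the spectrum is closed, so its closure is too; and for lambda not in the closure, (M - lambda I) has bounded inverse (the diagonal entries 1/(d_n - lambda) are bounded). For our sequence d_n = 19 - 15/n, n = 1, 2, 3, ...:
  - {d_n} = {19 - 15/n : n ≥ 1}; the only limit point is 19
  - closure = {19 - 15/n : n ≥ 1} ∪ {19}
For the norm: a diagonal operator has ||M|| = sup_n |d_n|. Here d_n = 19 - 15/n increases monotonically from d_1 = 4 toward 19, with all terms in [4, 19); so sup_n |d_n| = 19 (the supremum is the limit, not attained). So ||M|| = 19.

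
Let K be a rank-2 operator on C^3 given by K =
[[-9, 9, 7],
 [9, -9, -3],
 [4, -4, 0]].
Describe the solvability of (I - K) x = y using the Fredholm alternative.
(I - K) is invertible (det(I - K) = -21 ≠ 0), so for every y in C^3 the equation (I - K) x = y has a unique solution.

K has rank 2 and factors as K = U V^T = u1 v1^T + u2 v2^T with u1 = (3, 0, 1), v1 = (-2, 2, 2), u2 = (1, -3, -2), v2 = (-3, 3, 1) (multiplying out reproduces the displayed K). The nonzero eigenvalues of U V^T coincide with those of the 2 x 2 matrix G = V^T U = [[v1·u1, v1·u2], [v2·u1, v2·u2]] = [[-4, -12], [-8, -14]], and by the Sylvester determinant identity det(I_3 - U V^T) = det(I_2 - V^T U) = det([[5, 12], [8, 15]]) = (5)(15) - (12)(8) = -21. (Direct check: I - K =
[[10, -9, -7],
 [-9, 10, 3],
 [-4, 4, 1]]
has determinant -21.) The finite-dimensional Fredholm alternative says: either (I - K) is invertible, or ker(I - K) ≠ {0} and then range(I - K) = ker((I - K)^*)^⊥, with dim ker(I - K) = dim ker((I - K)^*). Since det(I - K) ≠ 0, 1 is not an eigenvalue of K and ker(I - K) = {0}, so we are in the first case: for every y there is a unique x = (I - K)^(-1) y. (Explicitly, by the Woodbury identity, (I - U V^T)^(-1) = I + U (I_2 - G)^(-1) V^T.)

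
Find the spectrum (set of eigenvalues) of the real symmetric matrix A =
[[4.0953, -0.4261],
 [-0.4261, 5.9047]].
sigma(A) ≈ {4, 6}

A is real symmetric, so its spectrum consists of real eigenvalues. Expanding the characteristic polynomial of the displayed matrix gives
  det(λ I - A) = p(λ) = λ^2 + (-10)λ + (24).
Solving p(λ) = 0 yields eigenvalues ≈ 4, 6. (A is shown rounded to 4 decimals, so these recover the underlying integer eigenvalues to within that precision.)
Verification: the trace of A = 10 equals the sum of eigenvalues 10, and det(A) ≈ 24.0000 matches the eigenvalue product 24.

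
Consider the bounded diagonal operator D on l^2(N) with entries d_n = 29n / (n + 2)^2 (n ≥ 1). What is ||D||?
||D|| = 29/8 (attained at n = 2)

For D diagonal, ||D|| = sup_n |d_n|. Treat f(x) = 29x / (x + 2)^2 for real x > 0. By the quotient rule, f'(x) = 29(2 - x)/(x + 2)^3, which is positive for x < 2 and negative for x > 2. So f has a unique maximum at x = 2, and since 2 is a positive integer, the supremum over n ≥ 1 is attained at n = 2: d_2 = 29·2/(2 + 2)^2 = 29·2/16 = 29/8. Hence ||D|| = 29/8.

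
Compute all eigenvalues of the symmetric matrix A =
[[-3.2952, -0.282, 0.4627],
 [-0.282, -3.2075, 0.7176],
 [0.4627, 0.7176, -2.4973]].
sigma(A) ≈ {-4, -3, -2}

A is real symmetric, so its spectrum consists of real eigenvalues. Expanding the characteristic polynomial of the displayed matrix gives
  det(λ I - A) = p(λ) = λ^3 + (9)λ^2 + (26)λ + (24).
Solving p(λ) = 0 yields eigenvalues ≈ -4, -3, -2. (A is shown rounded to 4 decimals, so these recover the underlying integer eigenvalues to within that precision.)
Verification: the trace of A = -9 equals the sum of eigenvalues -9, and det(A) ≈ -24.0000 matches the eigenvalue product -24.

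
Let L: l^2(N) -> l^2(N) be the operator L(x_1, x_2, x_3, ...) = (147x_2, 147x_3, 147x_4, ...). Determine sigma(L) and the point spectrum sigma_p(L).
sigma(L) = closed disk {z in C : |z| ≤ 147}; sigma_p(L) = open disk {z in C : |z| < 147}

Note L = 147·V where V is the unit left shift (V x)_k = x_{k+1}; so sigma(L) = 147·sigma(V) and ||L|| = 147||V||. ||L x||^2 = 21609sum_{k≥2} |x_k|^2 ≤ 21609||x||^2, with equality on {x : x_1 = 0}, so ||L|| = 147. For any lambda with |lambda| < 147, set r = lambda/147 (|r| < 1); the vector x = (1, r, r^2, ...) is in l^2 and satisfies L x = 147(r, r^2, ...) = lambda x, so lambda is an eigenvalue. On the boundary |lambda| = 147 the geometric series diverges, so no l^2 eigenvector exists, but these lambda lie in the approximate point spectrum. Hence sigma(L) is the closed disk of radius 147 and sigma_p(L) is the open disk.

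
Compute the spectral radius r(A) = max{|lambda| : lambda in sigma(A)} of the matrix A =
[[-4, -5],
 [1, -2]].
r(A) = sqrt(13) ≈ 3.6056

The eigenvalues of A are the roots of its characteristic polynomial. With M = A (coefficients from the trace and determinant):
  p(λ) = det(λ I - M) = λ^2 + 6λ + 13.
For λ^2 + 6λ + 13 the discriminant is -16. It is negative, so the roots are the complex-conjugate pair λ = -3 ± (sqrt(16)/2) i ≈ -3 ± 2i. For a conjugate pair the product of the roots equals the constant term, so |λ|^2 = 13 and |λ| = sqrt(13) ≈ 3.6056.
Thus the eigenvalues (to 4 decimals) are -3 ± 2i (modulus 3.6056). The spectral radius is the largest modulus: r(A) = sqrt(13) ≈ 3.6056. (Cross-check: r(A) ≤ ||A||_2 ≈ 6.4787; equality holds whenever A is normal, though it can also hold for some non-normal A.)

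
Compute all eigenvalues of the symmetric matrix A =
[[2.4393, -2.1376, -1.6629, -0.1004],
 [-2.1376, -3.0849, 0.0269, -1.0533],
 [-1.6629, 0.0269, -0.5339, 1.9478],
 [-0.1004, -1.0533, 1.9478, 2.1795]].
sigma(A) ≈ {-4, -2, 3, 4}

A is real symmetric, so its spectrum consists of real eigenvalues. Expanding the characteristic polynomial of the displayed matrix gives
  det(λ I - A) = p(λ) = λ^4 + (-1)λ^3 + (-22)λ^2 + (16)λ + (95.9978).
Solving p(λ) = 0 yields eigenvalues ≈ -4, -2, 3, 4. (A is shown rounded to 4 decimals, so these recover the underlying integer eigenvalues to within that precision.)
Verification: the trace of A = 1 equals the sum of eigenvalues 1, and det(A) ≈ 95.9978 matches the eigenvalue product 96.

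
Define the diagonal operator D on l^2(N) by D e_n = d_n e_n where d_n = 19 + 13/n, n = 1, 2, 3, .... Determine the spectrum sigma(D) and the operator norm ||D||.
sigma(D) = {19 + 13/n : n ≥ 1} ∪ {19}; ||D|| = 32

A bounded diagonal operator on l^2 with diagonal entries d_n has spectrum equal to the closure of {d_n : n ≥ 1}: every d_n is an eigenvalue (with eigenvector e_n), so {d_n} ⊂ sigma(D); the spectrum is closed, so its closure is too; and for lambda not in the closure, (D - lambda I) has bounded inverse (the diagonal entries 1/(d_n - lambda) are bounded). For our sequence d_n = 19 + 13/n, n = 1, 2, 3, ...:
  - {d_n} = {19 + 13/n : n ≥ 1}; the only limit point is 19
  - closure = {19 + 13/n : n ≥ 1} ∪ {19}
For the norm: a diagonal operator has ||D|| = sup_n |d_n|. Here d_n = 19 + 13/n is positive and decreasing, so sup_n |d_n| = d_1 = 19 + 13 = 32. So ||D|| = 32.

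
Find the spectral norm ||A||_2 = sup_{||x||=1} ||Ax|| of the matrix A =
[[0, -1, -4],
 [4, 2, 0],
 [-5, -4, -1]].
||A||_2 ≈ 7.8997 (= sqrt(largest eigenvalue of A^T A))

||A||_2 = sigma_max(A) = sqrt(lambda_max(A^T A)). Form the symmetric matrix M = A^T A =
[[41, 28, 5],
 [28, 21, 8],
 [5, 8, 17]].
Its characteristic polynomial (trace, sum of principal 2x2 minors, determinant of M give the coefficients) is
  p(λ) = det(λ I - M) = λ^3 - 79λ^2 + 1042λ - 400.
No integer candidate from the rational root theorem (±divisors of 400) is a root, so the roots are irrational. The cubic discriminant is Δ = 2050295972 > 0, so there are three distinct real roots. p(0) = -400 and p(1) = 564 have opposite signs, so a root lies in (0, 1); Newton's method refines it to λ ≈ 0.3957. p(16) = 144 and p(17) = -604 have opposite signs, so a root lies in (16, 17); Newton's method refines it to λ ≈ 16.1989. p(62) = -1144 and p(63) = 1742 have opposite signs, so a root lies in (62, 63); Newton's method refines it to λ ≈ 62.4055. Check (Vieta): the three roots sum to 79, matching tr M = 79.
So the eigenvalues of A^T A are ≈ 0.3957, 16.1989, 62.4055 (all ≥ 0, as they must be for A^T A). The largest is λ_max ≈ 62.4055, hence ||A||_2 = sqrt(λ_max) ≈ 7.8997.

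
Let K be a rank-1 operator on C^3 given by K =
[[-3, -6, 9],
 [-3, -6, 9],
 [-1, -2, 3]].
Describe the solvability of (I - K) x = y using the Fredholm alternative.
(I - K) is invertible (det(I - K) = 7 ≠ 0), so for every y in C^3 the equation (I - K) x = y has a unique solution.

K has rank 1, so it is an outer product K = u v^T: every row of K is a multiple of one row vector. Reading off the entries, u = (-3, -3, -1) and v = (1, 2, -3) (row i of K equals u_i·v^T). A rank-one matrix u v^T satisfies K u = u (v·u) and kills the (2)-dimensional subspace v^⊥, so its characteristic polynomial is lambda^2 (lambda - v·u) with v·u = tr K = -6. Hence the eigenvalues of I - K are 1 (multiplicity 2) and 1 - (-6) = 7, so det(I - K) = 7. (Direct check: I - K =
[[4, 6, -9],
 [3, 7, -9],
 [1, 2, -2]]
has determinant 7.) The finite-dimensional Fredholm alternative says: either (I - K) is invertible, or ker(I - K) ≠ {0} and then range(I - K) = ker((I - K)^*)^⊥, with dim ker(I - K) = dim ker((I - K)^*). Since det(I - K) ≠ 0, 1 is not an eigenvalue of K and ker(I - K) = {0}, so we are in the first case: for every y there is a unique x = (I - K)^(-1) y. Explicitly, by the Sherman–Morrison formula, (I - u v^T)^(-1) = I + u v^T/(1 - v·u), i.e. (I - K)^(-1) = I + K/(7).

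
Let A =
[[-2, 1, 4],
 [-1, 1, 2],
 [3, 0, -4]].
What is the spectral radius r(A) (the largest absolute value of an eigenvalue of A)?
r(A) ≈ 6.4447

The eigenvalues of A are the roots of its characteristic polynomial. With M = A (coefficients from the trace, the sum of principal 2x2 minors, and det A):
  p(λ) = det(λ I - M) = λ^3 + 5λ^2 - 9λ + 2.
No integer candidate from the rational root theorem (±divisors of 2) is a root, so the roots are irrational. The cubic discriminant is Δ = 2213 > 0, so there are three distinct real roots. p(-7) = -33 and p(-6) = 20 have opposite signs, so a root lies in (-7, -6); Newton's method refines it to λ ≈ -6.4447. p(0) = 2 and p(1) = -1 have opposite signs, so a root lies in (0, 1); Newton's method refines it to λ ≈ 0.2625. p(1) = -1 and p(2) = 12 have opposite signs, so a root lies in (1, 2); Newton's method refines it to λ ≈ 1.1821. Check (Vieta): the three roots sum to -5, matching tr M = -5.
Thus the eigenvalues (to 4 decimals) are -6.4447 (modulus 6.4447); 0.2625 (modulus 0.2625); 1.1821 (modulus 1.1821). The spectral radius is the largest modulus: r(A) ≈ 6.4447. (Cross-check: r(A) ≤ ||A||_2 ≈ 7.1075; equality holds whenever A is normal, though it can also hold for some non-normal A.)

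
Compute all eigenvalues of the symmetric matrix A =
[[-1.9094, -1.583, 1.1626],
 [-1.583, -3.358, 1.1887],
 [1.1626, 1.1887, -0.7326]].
sigma(A) ≈ {-5, -1, 0}

A is real symmetric, so its spectrum consists of real eigenvalues. Expanding the characteristic polynomial of the displayed matrix gives
  det(λ I - A) = p(λ) = λ^3 + (6)λ^2 + (5)λ + (0).
Solving p(λ) = 0 yields eigenvalues ≈ -5, -1, 0. (A is shown rounded to 4 decimals, so these recover the underlying integer eigenvalues to within that precision.)
Verification: the trace of A = -6 equals the sum of eigenvalues -6, and det(A) ≈ -0.0000 matches the eigenvalue product 0.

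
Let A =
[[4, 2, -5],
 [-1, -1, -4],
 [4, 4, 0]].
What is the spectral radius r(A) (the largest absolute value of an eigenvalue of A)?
r(A) = sqrt(32) ≈ 5.6569

The eigenvalues of A are the roots of its characteristic polynomial. With M = A (coefficients from the trace, the sum of principal 2x2 minors, and det A):
  p(λ) = det(λ I - M) = λ^3 - 3λ^2 + 34λ - 32.
By the rational root theorem any rational root is an integer divisor of 32. Testing λ = 1: p(1) = 1 - 3 + 34 - 32 = 0, so λ = 1 is a root. Dividing out (λ - 1) leaves p(λ) = (λ - 1)(λ^2 - 2λ + 32). For λ^2 - 2λ + 32 the discriminant is -124. It is negative, so the roots are the complex-conjugate pair λ = 1 ± (sqrt(124)/2) i ≈ 1 ± 5.5678i. For a conjugate pair the product of the roots equals the constant term, so |λ|^2 = 32 and |λ| = sqrt(32) ≈ 5.6569.
Thus the eigenvalues (to 4 decimals) are 1 ± 5.5678i (modulus 5.6569); 1 (modulus 1). The spectral radius is the largest modulus: r(A) = sqrt(32) ≈ 5.6569. (Cross-check: r(A) ≤ ||A||_2 ≈ 8.0186; equality holds whenever A is normal, though it can also hold for some non-normal A.)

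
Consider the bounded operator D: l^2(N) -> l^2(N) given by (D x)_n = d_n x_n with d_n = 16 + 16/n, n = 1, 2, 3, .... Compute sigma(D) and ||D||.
sigma(D) = {16 + 16/n : n ≥ 1} ∪ {16}; ||D|| = 32

A bounded diagonal operator on l^2 with diagonal entries d_n has spectrum equal to the closure of {d_n : n ≥ 1}: every d_n is an eigenvalue (with eigenvector e_n), so {d_n} ⊂ sigma(D); the spectrum is closed, so its closure is too; and for lambda not in the closure, (D - lambda I) has bounded inverse (the diagonal entries 1/(d_n - lambda) are bounded). For our sequence d_n = 16 + 16/n, n = 1, 2, 3, ...:
  - {d_n} = {16 + 16/n : n ≥ 1}; the only limit point is 16
  - closure = {16 + 16/n : n ≥ 1} ∪ {16}
For the norm: a diagonal operator has ||D|| = sup_n |d_n|. Here d_n = 16 + 16/n is positive and decreasing, so sup_n |d_n| = d_1 = 16 + 16 = 32. So ||D|| = 32.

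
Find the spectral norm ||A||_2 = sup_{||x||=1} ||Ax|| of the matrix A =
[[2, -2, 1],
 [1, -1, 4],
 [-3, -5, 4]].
||A||_2 ≈ 7.7639 (= sqrt(largest eigenvalue of A^T A))

||A||_2 = sigma_max(A) = sqrt(lambda_max(A^T A)). Form the symmetric matrix M = A^T A =
[[14, 10, -6],
 [10, 30, -26],
 [-6, -26, 33]].
Its characteristic polynomial (trace, sum of principal 2x2 minors, determinant of M give the coefficients) is
  p(λ) = det(λ I - M) = λ^3 - 77λ^2 + 1060λ - 3136.
No integer candidate from the rational root theorem (±divisors of 3136) is a root, so the roots are irrational. The cubic discriminant is Δ = 512764816 > 0, so there are three distinct real roots. p(4) = -64 and p(5) = 364 have opposite signs, so a root lies in (4, 5); Newton's method refines it to λ ≈ 4.1324. p(12) = 224 and p(13) = -172 have opposite signs, so a root lies in (12, 13); Newton's method refines it to λ ≈ 12.5897. p(60) = -736 and p(61) = 1988 have opposite signs, so a root lies in (60, 61); Newton's method refines it to λ ≈ 60.2779. Check (Vieta): the three roots sum to 77, matching tr M = 77.
So the eigenvalues of A^T A are ≈ 4.1324, 12.5897, 60.2779 (all ≥ 0, as they must be for A^T A). The largest is λ_max ≈ 60.2779, hence ||A||_2 = sqrt(λ_max) ≈ 7.7639.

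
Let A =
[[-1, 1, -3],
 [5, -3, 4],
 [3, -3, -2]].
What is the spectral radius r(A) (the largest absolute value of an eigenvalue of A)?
r(A) ≈ 5.6261

The eigenvalues of A are the roots of its characteristic polynomial. With M = A (coefficients from the trace, the sum of principal 2x2 minors, and det A):
  p(λ) = det(λ I - M) = λ^3 + 6λ^2 + 27λ - 22.
No integer candidate from the rational root theorem (±divisors of 22) is a root, so the roots are irrational. The cubic discriminant is Δ = -110700 < 0, so there is one real root and a complex-conjugate pair. p(0) = -22 and p(1) = 12 have opposite signs, so a root lies in (0, 1); Newton's method refines it to λ ≈ 0.695. Dividing out (λ - (0.695)) leaves approximately λ^2 + 6.695λ + 31.6533. For λ^2 + 6.695λ + 31.6533 the discriminant is -81.7896. It is negative, so the remaining roots are the complex-conjugate pair λ ≈ -3.3475 ± 4.5219i. Their product equals the constant term, so |λ|^2 ≈ 31.6533 and |λ| ≈ 5.6261.
Thus the eigenvalues (to 4 decimals) are 0.695 (modulus 0.695); -3.3475 ± 4.5219i (modulus 5.6261). The spectral radius is the largest modulus: r(A) ≈ 5.6261. (Cross-check: r(A) ≤ ||A||_2 ≈ 7.9826; equality holds whenever A is normal, though it can also hold for some non-normal A.)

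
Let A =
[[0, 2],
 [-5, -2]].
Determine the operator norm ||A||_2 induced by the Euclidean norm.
||A||_2 = sqrt((33 + sqrt(689))/2) ≈ 5.4428 (= sqrt(largest eigenvalue of A^T A))

||A||_2 = sigma_max(A) = sqrt(lambda_max(A^T A)). Form the symmetric matrix M = A^T A =
[[25, 10],
 [10, 8]].
Its characteristic polynomial (trace, determinant of M give the coefficients) is
  p(λ) = det(λ I - M) = λ^2 - 33λ + 100.
For λ^2 - 33λ + 100 the discriminant is 689. It is nonnegative but not a perfect square, so the roots are real and irrational: λ = (33 ± sqrt(689))/2 ≈ 29.6244, 3.3756.
So the eigenvalues of A^T A are ≈ 3.3756, 29.6244 (all ≥ 0, as they must be for A^T A). The largest is λ_max = (33 + sqrt(689))/2 ≈ 29.6244, hence ||A||_2 = sqrt(λ_max) = sqrt((33 + sqrt(689))/2) ≈ 5.4428.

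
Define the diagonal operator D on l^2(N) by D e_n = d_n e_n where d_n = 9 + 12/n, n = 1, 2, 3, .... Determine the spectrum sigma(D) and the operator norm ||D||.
sigma(D) = {9 + 12/n : n ≥ 1} ∪ {9}; ||D|| = 21

A bounded diagonal operator on l^2 with diagonal entries d_n has spectrum equal to the closure of {d_n : n ≥ 1}: every d_n is an eigenvalue (with eigenvector e_n), so {d_n} ⊂ sigma(D); the spectrum is closed, so its closure is too; and for lambda not in the closure, (D - lambda I) has bounded inverse (the diagonal entries 1/(d_n - lambda) are bounded). For our sequence d_n = 9 + 12/n, n = 1, 2, 3, ...:
  - {d_n} = {9 + 12/n : n ≥ 1}; the only limit point is 9
  - closure = {9 + 12/n : n ≥ 1} ∪ {9}
For the norm: a diagonal operator has ||D|| = sup_n |d_n|. Here d_n = 9 + 12/n is positive and decreasing, so sup_n |d_n| = d_1 = 9 + 12 = 21. So ||D|| = 21.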